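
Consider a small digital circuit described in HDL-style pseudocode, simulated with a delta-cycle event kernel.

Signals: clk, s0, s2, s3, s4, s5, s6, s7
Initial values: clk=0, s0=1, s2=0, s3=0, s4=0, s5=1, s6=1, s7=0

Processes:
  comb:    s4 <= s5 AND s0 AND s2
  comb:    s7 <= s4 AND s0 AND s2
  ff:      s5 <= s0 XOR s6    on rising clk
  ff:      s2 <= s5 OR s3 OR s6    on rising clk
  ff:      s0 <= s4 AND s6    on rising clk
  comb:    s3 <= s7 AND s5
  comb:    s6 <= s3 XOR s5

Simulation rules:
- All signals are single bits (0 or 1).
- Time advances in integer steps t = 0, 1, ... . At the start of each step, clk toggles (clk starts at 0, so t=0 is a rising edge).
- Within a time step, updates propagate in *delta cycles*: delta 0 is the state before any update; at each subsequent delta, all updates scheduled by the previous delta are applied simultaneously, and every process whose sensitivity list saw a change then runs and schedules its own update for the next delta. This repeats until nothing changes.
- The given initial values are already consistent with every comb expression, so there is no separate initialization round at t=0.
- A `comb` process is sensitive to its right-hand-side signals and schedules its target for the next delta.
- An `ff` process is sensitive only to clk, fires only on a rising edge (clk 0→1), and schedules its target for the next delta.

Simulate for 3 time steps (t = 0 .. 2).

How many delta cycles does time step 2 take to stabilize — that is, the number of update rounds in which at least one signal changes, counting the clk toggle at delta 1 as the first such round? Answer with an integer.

2

[bits: s7,s0,s5,s2,clk,s6,s4,s3]
t=0: Δ0=01100100 Δ1=01101100 Δ2=00011100 Δ3=00011000 | 3Δ
t=1: Δ0=00011000 Δ1=00010000 | 1Δ
t=2: Δ0=00010000 Δ1=00011000 Δ2=00001000 | 2Δ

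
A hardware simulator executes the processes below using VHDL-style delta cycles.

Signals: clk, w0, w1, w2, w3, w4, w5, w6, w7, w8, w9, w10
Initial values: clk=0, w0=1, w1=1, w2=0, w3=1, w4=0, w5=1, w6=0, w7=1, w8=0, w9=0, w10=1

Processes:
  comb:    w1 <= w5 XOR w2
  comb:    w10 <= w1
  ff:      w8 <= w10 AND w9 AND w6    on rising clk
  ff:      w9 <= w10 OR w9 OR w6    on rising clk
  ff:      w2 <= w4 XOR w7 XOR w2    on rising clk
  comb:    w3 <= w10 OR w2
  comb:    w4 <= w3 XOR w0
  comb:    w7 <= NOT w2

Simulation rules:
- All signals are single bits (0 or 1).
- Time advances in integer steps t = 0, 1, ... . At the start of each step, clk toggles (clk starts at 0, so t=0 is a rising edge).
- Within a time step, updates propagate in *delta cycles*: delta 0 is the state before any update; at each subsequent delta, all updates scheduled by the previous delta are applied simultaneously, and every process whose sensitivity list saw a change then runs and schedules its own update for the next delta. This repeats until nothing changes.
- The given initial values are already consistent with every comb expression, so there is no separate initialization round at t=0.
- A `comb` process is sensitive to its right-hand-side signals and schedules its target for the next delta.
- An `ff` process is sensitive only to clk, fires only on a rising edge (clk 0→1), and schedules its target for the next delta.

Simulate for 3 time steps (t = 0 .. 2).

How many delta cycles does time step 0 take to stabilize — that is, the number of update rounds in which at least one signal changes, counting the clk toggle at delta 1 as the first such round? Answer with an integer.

t=0 Δ0: w2=0 w5=1 w0=1 w4=0 w9=0 clk=0 w3=1 w7=1 w10=1 w6=0 w8=0 w1=1
  Δ1: clk:0→1
  Δ2: w2:0→1, w9:0→1
  Δ3: w7:1→0, w1:1→0
  Δ4: w10:1→0
  (4Δ to stable)
t=1 Δ0: w2=1 w5=1 w0=1 w4=0 w9=1 clk=1 w3=1 w7=0 w10=0 w6=0 w8=0 w1=0
  Δ1: clk:1→0
  (1Δ to stable)
t=2 Δ0: w2=1 w5=1 w0=1 w4=0 w9=1 clk=0 w3=1 w7=0 w10=0 w6=0 w8=0 w1=0
  Δ1: clk:0→1
  (1Δ to stable)

4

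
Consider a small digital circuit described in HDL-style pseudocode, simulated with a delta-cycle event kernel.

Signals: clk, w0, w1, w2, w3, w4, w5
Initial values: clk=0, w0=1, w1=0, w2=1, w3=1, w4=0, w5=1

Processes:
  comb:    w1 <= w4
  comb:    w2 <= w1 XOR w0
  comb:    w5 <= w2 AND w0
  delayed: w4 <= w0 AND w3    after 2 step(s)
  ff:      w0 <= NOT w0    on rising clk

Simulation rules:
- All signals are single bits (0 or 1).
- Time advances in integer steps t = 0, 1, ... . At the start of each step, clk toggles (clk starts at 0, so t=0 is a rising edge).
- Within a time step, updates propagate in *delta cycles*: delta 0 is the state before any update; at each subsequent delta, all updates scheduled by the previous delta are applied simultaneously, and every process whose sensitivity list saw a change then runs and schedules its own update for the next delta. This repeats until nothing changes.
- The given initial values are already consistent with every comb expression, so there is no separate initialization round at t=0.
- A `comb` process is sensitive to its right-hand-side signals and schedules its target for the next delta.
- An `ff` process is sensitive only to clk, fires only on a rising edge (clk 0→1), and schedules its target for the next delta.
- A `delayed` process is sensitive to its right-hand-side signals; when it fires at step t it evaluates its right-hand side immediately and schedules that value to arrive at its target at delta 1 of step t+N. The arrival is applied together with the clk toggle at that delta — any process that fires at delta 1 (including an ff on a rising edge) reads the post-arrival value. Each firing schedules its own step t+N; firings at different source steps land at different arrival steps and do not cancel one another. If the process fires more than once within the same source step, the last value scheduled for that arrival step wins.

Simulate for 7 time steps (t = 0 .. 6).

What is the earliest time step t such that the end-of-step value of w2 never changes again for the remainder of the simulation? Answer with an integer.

2

t=0 Δ0: w5=1 w4=0 clk=0 w3=1 w1=0 w2=1 w0=1
  Δ1: clk:0→1
  Δ2: w0:1→0
  Δ3: w5:1→0, w2:1→0
  (3Δ to stable)
t=1 Δ0: w5=0 w4=0 clk=1 w3=1 w1=0 w2=0 w0=0
  Δ1: clk:1→0
  (1Δ to stable)
t=2 Δ0: w5=0 w4=0 clk=0 w3=1 w1=0 w2=0 w0=0
  Δ1: clk:0→1
  Δ2: w0:0→1
  Δ3: w2:0→1
  Δ4: w5:0→1
  (4Δ to stable)
t=3 Δ0: w5=1 w4=0 clk=1 w3=1 w1=0 w2=1 w0=1
  Δ1: clk:1→0
  (1Δ to stable)
t=4 Δ0: w5=1 w4=0 clk=0 w3=1 w1=0 w2=1 w0=1
  Δ1: w4:0→1, clk:0→1
  Δ2: w1:0→1, w0:1→0
  Δ3: w5:1→0
  (3Δ to stable)
t=5 Δ0: w5=0 w4=1 clk=1 w3=1 w1=1 w2=1 w0=0
  Δ1: clk:1→0
  (1Δ to stable)
t=6 Δ0: w5=0 w4=1 clk=0 w3=1 w1=1 w2=1 w0=0
  Δ1: w4:1→0, clk:0→1
  Δ2: w1:1→0, w0:0→1
  Δ3: w5:0→1
  (3Δ to stable)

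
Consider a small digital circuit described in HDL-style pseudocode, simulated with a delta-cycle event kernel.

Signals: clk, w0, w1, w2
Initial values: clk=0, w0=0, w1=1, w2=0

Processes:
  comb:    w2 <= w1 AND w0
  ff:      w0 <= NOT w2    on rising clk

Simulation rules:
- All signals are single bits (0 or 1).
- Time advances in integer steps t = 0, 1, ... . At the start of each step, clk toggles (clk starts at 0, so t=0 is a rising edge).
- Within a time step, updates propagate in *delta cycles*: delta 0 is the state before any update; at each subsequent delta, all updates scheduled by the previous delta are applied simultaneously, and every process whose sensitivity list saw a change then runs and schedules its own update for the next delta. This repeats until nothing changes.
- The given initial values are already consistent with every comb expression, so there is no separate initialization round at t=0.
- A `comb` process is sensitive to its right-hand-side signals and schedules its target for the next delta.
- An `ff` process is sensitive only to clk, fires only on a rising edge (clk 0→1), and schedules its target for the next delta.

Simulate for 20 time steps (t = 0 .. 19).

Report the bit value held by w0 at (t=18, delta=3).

0

[bits: clk,w0,w2,w1]
t=0: Δ0=0001 Δ1=1001 Δ2=1101 Δ3=1111 | 3Δ
t=1: Δ0=1111 Δ1=0111 | 1Δ
t=2: Δ0=0111 Δ1=1111 Δ2=1011 Δ3=1001 | 3Δ
t=3: Δ0=1001 Δ1=0001 | 1Δ
t=4: Δ0=0001 Δ1=1001 Δ2=1101 Δ3=1111 | 3Δ
t=5: Δ0=1111 Δ1=0111 | 1Δ
t=6: Δ0=0111 Δ1=1111 Δ2=1011 Δ3=1001 | 3Δ
t=7: Δ0=1001 Δ1=0001 | 1Δ
t=8: Δ0=0001 Δ1=1001 Δ2=1101 Δ3=1111 | 3Δ
t=9: Δ0=1111 Δ1=0111 | 1Δ
t=10: Δ0=0111 Δ1=1111 Δ2=1011 Δ3=1001 | 3Δ
t=11: Δ0=1001 Δ1=0001 | 1Δ
t=12: Δ0=0001 Δ1=1001 Δ2=1101 Δ3=1111 | 3Δ
t=13: Δ0=1111 Δ1=0111 | 1Δ
t=14: Δ0=0111 Δ1=1111 Δ2=1011 Δ3=1001 | 3Δ
t=15: Δ0=1001 Δ1=0001 | 1Δ
t=16: Δ0=0001 Δ1=1001 Δ2=1101 Δ3=1111 | 3Δ
t=17: Δ0=1111 Δ1=0111 | 1Δ
t=18: Δ0=0111 Δ1=1111 Δ2=1011 Δ3=1001 | 3Δ
t=19: Δ0=1001 Δ1=0001 | 1Δ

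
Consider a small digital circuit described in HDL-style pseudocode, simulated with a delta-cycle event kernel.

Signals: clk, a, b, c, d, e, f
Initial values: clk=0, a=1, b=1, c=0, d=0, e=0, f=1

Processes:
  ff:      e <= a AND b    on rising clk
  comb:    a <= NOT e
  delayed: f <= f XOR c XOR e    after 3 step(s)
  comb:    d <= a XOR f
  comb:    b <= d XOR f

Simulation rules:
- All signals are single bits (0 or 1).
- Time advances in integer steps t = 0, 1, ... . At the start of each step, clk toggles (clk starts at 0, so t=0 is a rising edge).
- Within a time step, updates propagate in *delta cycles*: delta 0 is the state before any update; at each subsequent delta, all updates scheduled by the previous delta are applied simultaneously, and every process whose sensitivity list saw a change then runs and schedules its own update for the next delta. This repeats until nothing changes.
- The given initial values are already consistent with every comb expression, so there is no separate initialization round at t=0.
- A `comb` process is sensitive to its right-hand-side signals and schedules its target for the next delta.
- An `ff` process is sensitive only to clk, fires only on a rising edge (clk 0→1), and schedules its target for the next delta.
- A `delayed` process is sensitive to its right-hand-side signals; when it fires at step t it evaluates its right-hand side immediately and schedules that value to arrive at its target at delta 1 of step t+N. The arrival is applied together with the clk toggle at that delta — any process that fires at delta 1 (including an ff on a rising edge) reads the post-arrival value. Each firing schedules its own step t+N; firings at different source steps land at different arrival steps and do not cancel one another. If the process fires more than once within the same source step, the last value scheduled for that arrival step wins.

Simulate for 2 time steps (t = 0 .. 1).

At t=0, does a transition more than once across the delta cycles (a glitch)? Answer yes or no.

no

t=0 Δ0: clk=0 a=1 c=0 e=0 d=0 b=1 f=1
  Δ1: clk:0→1
  Δ2: e:0→1
  Δ3: a:1→0
  Δ4: d:0→1
  Δ5: b:1→0
  (5Δ to stable)
t=1 Δ0: clk=1 a=0 c=0 e=1 d=1 b=0 f=1
  Δ1: clk:1→0
  (1Δ to stable)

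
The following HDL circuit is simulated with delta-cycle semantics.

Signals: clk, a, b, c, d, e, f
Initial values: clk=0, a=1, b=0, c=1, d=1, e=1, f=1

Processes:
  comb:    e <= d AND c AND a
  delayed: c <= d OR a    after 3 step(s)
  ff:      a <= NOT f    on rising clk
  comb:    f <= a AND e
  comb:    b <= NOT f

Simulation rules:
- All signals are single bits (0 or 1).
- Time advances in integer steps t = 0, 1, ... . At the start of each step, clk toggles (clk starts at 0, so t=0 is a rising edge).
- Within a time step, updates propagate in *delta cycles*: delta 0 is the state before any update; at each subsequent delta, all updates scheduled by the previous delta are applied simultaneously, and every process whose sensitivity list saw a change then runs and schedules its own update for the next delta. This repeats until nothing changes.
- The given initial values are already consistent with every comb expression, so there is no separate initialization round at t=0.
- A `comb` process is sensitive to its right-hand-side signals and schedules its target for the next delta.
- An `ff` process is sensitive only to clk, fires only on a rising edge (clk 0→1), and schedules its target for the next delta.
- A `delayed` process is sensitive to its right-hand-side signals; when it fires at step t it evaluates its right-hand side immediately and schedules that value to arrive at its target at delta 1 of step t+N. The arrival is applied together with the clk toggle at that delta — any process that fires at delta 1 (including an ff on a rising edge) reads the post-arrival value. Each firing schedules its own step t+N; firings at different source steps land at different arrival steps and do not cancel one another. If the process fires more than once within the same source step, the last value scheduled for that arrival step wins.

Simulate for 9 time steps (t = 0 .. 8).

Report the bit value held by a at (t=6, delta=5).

1

t0.Δ0 d=1 a=1 c=1 f=1 e=1 clk=0 b=0
t0.Δ1 d=1 a=1 c=1 f=1 e=1 clk=1 b=0
t0.Δ2 d=1 a=0 c=1 f=1 e=1 clk=1 b=0
t0.Δ3 d=1 a=0 c=1 f=0 e=0 clk=1 b=0
t0.Δ4 d=1 a=0 c=1 f=0 e=0 clk=1 b=1
t1.Δ0 d=1 a=0 c=1 f=0 e=0 clk=1 b=1
t1.Δ1 d=1 a=0 c=1 f=0 e=0 clk=0 b=1
t2.Δ0 d=1 a=0 c=1 f=0 e=0 clk=0 b=1
t2.Δ1 d=1 a=0 c=1 f=0 e=0 clk=1 b=1
t2.Δ2 d=1 a=1 c=1 f=0 e=0 clk=1 b=1
t2.Δ3 d=1 a=1 c=1 f=0 e=1 clk=1 b=1
t2.Δ4 d=1 a=1 c=1 f=1 e=1 clk=1 b=1
t2.Δ5 d=1 a=1 c=1 f=1 e=1 clk=1 b=0
t3.Δ0 d=1 a=1 c=1 f=1 e=1 clk=1 b=0
t3.Δ1 d=1 a=1 c=1 f=1 e=1 clk=0 b=0
t4.Δ0 d=1 a=1 c=1 f=1 e=1 clk=0 b=0
t4.Δ1 d=1 a=1 c=1 f=1 e=1 clk=1 b=0
t4.Δ2 d=1 a=0 c=1 f=1 e=1 clk=1 b=0
t4.Δ3 d=1 a=0 c=1 f=0 e=0 clk=1 b=0
t4.Δ4 d=1 a=0 c=1 f=0 e=0 clk=1 b=1
t5.Δ0 d=1 a=0 c=1 f=0 e=0 clk=1 b=1
t5.Δ1 d=1 a=0 c=1 f=0 e=0 clk=0 b=1
t6.Δ0 d=1 a=0 c=1 f=0 e=0 clk=0 b=1
t6.Δ1 d=1 a=0 c=1 f=0 e=0 clk=1 b=1
t6.Δ2 d=1 a=1 c=1 f=0 e=0 clk=1 b=1
t6.Δ3 d=1 a=1 c=1 f=0 e=1 clk=1 b=1
t6.Δ4 d=1 a=1 c=1 f=1 e=1 clk=1 b=1
t6.Δ5 d=1 a=1 c=1 f=1 e=1 clk=1 b=0
t7.Δ0 d=1 a=1 c=1 f=1 e=1 clk=1 b=0
t7.Δ1 d=1 a=1 c=1 f=1 e=1 clk=0 b=0
t8.Δ0 d=1 a=1 c=1 f=1 e=1 clk=0 b=0
t8.Δ1 d=1 a=1 c=1 f=1 e=1 clk=1 b=0
t8.Δ2 d=1 a=0 c=1 f=1 e=1 clk=1 b=0
t8.Δ3 d=1 a=0 c=1 f=0 e=0 clk=1 b=0
t8.Δ4 d=1 a=0 c=1 f=0 e=0 clk=1 b=1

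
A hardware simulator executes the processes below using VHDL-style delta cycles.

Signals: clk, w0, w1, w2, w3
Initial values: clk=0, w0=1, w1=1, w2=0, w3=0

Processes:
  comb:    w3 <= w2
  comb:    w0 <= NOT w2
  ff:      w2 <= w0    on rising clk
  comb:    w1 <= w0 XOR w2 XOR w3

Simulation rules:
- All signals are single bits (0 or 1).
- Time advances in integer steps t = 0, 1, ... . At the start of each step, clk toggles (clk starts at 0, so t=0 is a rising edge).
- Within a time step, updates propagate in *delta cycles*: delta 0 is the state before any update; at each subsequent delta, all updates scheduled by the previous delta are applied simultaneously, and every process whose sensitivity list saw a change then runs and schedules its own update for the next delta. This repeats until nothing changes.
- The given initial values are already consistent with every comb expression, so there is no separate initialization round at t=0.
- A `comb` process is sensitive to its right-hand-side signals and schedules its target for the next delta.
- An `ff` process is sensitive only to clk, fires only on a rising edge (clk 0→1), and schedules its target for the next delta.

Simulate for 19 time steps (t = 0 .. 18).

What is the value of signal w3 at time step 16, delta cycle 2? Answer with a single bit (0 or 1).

[bits: w2,w1,w0,clk,w3]
t=0: Δ0=01100 Δ1=01110 Δ2=11110 Δ3=10011 | 3Δ
t=1: Δ0=10011 Δ1=10001 | 1Δ
t=2: Δ0=10001 Δ1=10011 Δ2=00011 Δ3=01110 | 3Δ
t=3: Δ0=01110 Δ1=01100 | 1Δ
t=4: Δ0=01100 Δ1=01110 Δ2=11110 Δ3=10011 | 3Δ
t=5: Δ0=10011 Δ1=10001 | 1Δ
t=6: Δ0=10001 Δ1=10011 Δ2=00011 Δ3=01110 | 3Δ
t=7: Δ0=01110 Δ1=01100 | 1Δ
t=8: Δ0=01100 Δ1=01110 Δ2=11110 Δ3=10011 | 3Δ
t=9: Δ0=10011 Δ1=10001 | 1Δ
t=10: Δ0=10001 Δ1=10011 Δ2=00011 Δ3=01110 | 3Δ
t=11: Δ0=01110 Δ1=01100 | 1Δ
t=12: Δ0=01100 Δ1=01110 Δ2=11110 Δ3=10011 | 3Δ
t=13: Δ0=10011 Δ1=10001 | 1Δ
t=14: Δ0=10001 Δ1=10011 Δ2=00011 Δ3=01110 | 3Δ
t=15: Δ0=01110 Δ1=01100 | 1Δ
t=16: Δ0=01100 Δ1=01110 Δ2=11110 Δ3=10011 | 3Δ
t=17: Δ0=10011 Δ1=10001 | 1Δ
t=18: Δ0=10001 Δ1=10011 Δ2=00011 Δ3=01110 | 3Δ

0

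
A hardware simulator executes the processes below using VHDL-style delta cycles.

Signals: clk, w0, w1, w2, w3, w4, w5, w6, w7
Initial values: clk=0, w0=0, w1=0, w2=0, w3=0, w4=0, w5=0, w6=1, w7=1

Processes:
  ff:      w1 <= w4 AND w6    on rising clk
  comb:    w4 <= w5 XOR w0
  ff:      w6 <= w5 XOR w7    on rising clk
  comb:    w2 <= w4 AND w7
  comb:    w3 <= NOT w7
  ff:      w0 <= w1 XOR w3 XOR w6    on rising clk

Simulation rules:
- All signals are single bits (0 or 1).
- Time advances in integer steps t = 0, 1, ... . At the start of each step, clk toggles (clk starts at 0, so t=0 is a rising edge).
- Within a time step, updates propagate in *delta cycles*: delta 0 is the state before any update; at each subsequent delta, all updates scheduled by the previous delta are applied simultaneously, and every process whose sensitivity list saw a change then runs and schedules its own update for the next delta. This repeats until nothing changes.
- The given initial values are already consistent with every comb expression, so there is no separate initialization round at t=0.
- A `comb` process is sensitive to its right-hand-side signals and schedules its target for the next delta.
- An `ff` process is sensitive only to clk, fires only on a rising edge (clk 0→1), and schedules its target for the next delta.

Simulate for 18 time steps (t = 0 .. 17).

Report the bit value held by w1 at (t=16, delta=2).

0

t=0 Δ0: w4=0 w2=0 w5=0 w3=0 w6=1 w7=1 w0=0 clk=0 w1=0
  Δ1: clk:0→1
  Δ2: w0:0→1
  Δ3: w4:0→1
  Δ4: w2:0→1
  (4Δ to stable)
t=1 Δ0: w4=1 w2=1 w5=0 w3=0 w6=1 w7=1 w0=1 clk=1 w1=0
  Δ1: clk:1→0
  (1Δ to stable)
t=2 Δ0: w4=1 w2=1 w5=0 w3=0 w6=1 w7=1 w0=1 clk=0 w1=0
  Δ1: clk:0→1
  Δ2: w1:0→1
  (2Δ to stable)
t=3 Δ0: w4=1 w2=1 w5=0 w3=0 w6=1 w7=1 w0=1 clk=1 w1=1
  Δ1: clk:1→0
  (1Δ to stable)
t=4 Δ0: w4=1 w2=1 w5=0 w3=0 w6=1 w7=1 w0=1 clk=0 w1=1
  Δ1: clk:0→1
  Δ2: w0:1→0
  Δ3: w4:1→0
  Δ4: w2:1→0
  (4Δ to stable)
t=5 Δ0: w4=0 w2=0 w5=0 w3=0 w6=1 w7=1 w0=0 clk=1 w1=1
  Δ1: clk:1→0
  (1Δ to stable)
t=6 Δ0: w4=0 w2=0 w5=0 w3=0 w6=1 w7=1 w0=0 clk=0 w1=1
  Δ1: clk:0→1
  Δ2: w1:1→0
  (2Δ to stable)
t=7 Δ0: w4=0 w2=0 w5=0 w3=0 w6=1 w7=1 w0=0 clk=1 w1=0
  Δ1: clk:1→0
  (1Δ to stable)
t=8 Δ0: w4=0 w2=0 w5=0 w3=0 w6=1 w7=1 w0=0 clk=0 w1=0
  Δ1: clk:0→1
  Δ2: w0:0→1
  Δ3: w4:0→1
  Δ4: w2:0→1
  (4Δ to stable)
t=9 Δ0: w4=1 w2=1 w5=0 w3=0 w6=1 w7=1 w0=1 clk=1 w1=0
  Δ1: clk:1→0
  (1Δ to stable)
t=10 Δ0: w4=1 w2=1 w5=0 w3=0 w6=1 w7=1 w0=1 clk=0 w1=0
  Δ1: clk:0→1
  Δ2: w1:0→1
  (2Δ to stable)
t=11 Δ0: w4=1 w2=1 w5=0 w3=0 w6=1 w7=1 w0=1 clk=1 w1=1
  Δ1: clk:1→0
  (1Δ to stable)
t=12 Δ0: w4=1 w2=1 w5=0 w3=0 w6=1 w7=1 w0=1 clk=0 w1=1
  Δ1: clk:0→1
  Δ2: w0:1→0
  Δ3: w4:1→0
  Δ4: w2:1→0
  (4Δ to stable)
t=13 Δ0: w4=0 w2=0 w5=0 w3=0 w6=1 w7=1 w0=0 clk=1 w1=1
  Δ1: clk:1→0
  (1Δ to stable)
t=14 Δ0: w4=0 w2=0 w5=0 w3=0 w6=1 w7=1 w0=0 clk=0 w1=1
  Δ1: clk:0→1
  Δ2: w1:1→0
  (2Δ to stable)
t=15 Δ0: w4=0 w2=0 w5=0 w3=0 w6=1 w7=1 w0=0 clk=1 w1=0
  Δ1: clk:1→0
  (1Δ to stable)
t=16 Δ0: w4=0 w2=0 w5=0 w3=0 w6=1 w7=1 w0=0 clk=0 w1=0
  Δ1: clk:0→1
  Δ2: w0:0→1
  Δ3: w4:0→1
  Δ4: w2:0→1
  (4Δ to stable)
t=17 Δ0: w4=1 w2=1 w5=0 w3=0 w6=1 w7=1 w0=1 clk=1 w1=0
  Δ1: clk:1→0
  (1Δ to stable)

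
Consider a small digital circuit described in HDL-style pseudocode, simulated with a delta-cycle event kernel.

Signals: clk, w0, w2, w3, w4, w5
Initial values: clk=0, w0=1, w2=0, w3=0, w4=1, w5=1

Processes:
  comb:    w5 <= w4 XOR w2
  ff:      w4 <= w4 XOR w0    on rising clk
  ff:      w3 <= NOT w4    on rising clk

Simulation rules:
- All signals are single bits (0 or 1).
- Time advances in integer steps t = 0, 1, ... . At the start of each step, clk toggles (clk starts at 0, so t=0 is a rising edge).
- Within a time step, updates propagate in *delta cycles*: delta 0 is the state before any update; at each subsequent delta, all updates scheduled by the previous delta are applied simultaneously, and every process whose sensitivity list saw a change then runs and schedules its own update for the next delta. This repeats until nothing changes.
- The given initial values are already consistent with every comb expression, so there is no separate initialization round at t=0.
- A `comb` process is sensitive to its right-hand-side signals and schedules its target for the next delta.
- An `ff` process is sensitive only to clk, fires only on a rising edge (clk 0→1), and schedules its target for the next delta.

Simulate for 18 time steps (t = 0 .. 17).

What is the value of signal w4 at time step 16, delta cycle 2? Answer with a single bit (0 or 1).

t0.Δ0 w0=1 w3=0 w5=1 w2=0 w4=1 clk=0
t0.Δ1 w0=1 w3=0 w5=1 w2=0 w4=1 clk=1
t0.Δ2 w0=1 w3=0 w5=1 w2=0 w4=0 clk=1
t0.Δ3 w0=1 w3=0 w5=0 w2=0 w4=0 clk=1
t1.Δ0 w0=1 w3=0 w5=0 w2=0 w4=0 clk=1
t1.Δ1 w0=1 w3=0 w5=0 w2=0 w4=0 clk=0
t2.Δ0 w0=1 w3=0 w5=0 w2=0 w4=0 clk=0
t2.Δ1 w0=1 w3=0 w5=0 w2=0 w4=0 clk=1
t2.Δ2 w0=1 w3=1 w5=0 w2=0 w4=1 clk=1
t2.Δ3 w0=1 w3=1 w5=1 w2=0 w4=1 clk=1
t3.Δ0 w0=1 w3=1 w5=1 w2=0 w4=1 clk=1
t3.Δ1 w0=1 w3=1 w5=1 w2=0 w4=1 clk=0
t4.Δ0 w0=1 w3=1 w5=1 w2=0 w4=1 clk=0
t4.Δ1 w0=1 w3=1 w5=1 w2=0 w4=1 clk=1
t4.Δ2 w0=1 w3=0 w5=1 w2=0 w4=0 clk=1
t4.Δ3 w0=1 w3=0 w5=0 w2=0 w4=0 clk=1
t5.Δ0 w0=1 w3=0 w5=0 w2=0 w4=0 clk=1
t5.Δ1 w0=1 w3=0 w5=0 w2=0 w4=0 clk=0
t6.Δ0 w0=1 w3=0 w5=0 w2=0 w4=0 clk=0
t6.Δ1 w0=1 w3=0 w5=0 w2=0 w4=0 clk=1
t6.Δ2 w0=1 w3=1 w5=0 w2=0 w4=1 clk=1
t6.Δ3 w0=1 w3=1 w5=1 w2=0 w4=1 clk=1
t7.Δ0 w0=1 w3=1 w5=1 w2=0 w4=1 clk=1
t7.Δ1 w0=1 w3=1 w5=1 w2=0 w4=1 clk=0
t8.Δ0 w0=1 w3=1 w5=1 w2=0 w4=1 clk=0
t8.Δ1 w0=1 w3=1 w5=1 w2=0 w4=1 clk=1
t8.Δ2 w0=1 w3=0 w5=1 w2=0 w4=0 clk=1
t8.Δ3 w0=1 w3=0 w5=0 w2=0 w4=0 clk=1
t9.Δ0 w0=1 w3=0 w5=0 w2=0 w4=0 clk=1
t9.Δ1 w0=1 w3=0 w5=0 w2=0 w4=0 clk=0
t10.Δ0 w0=1 w3=0 w5=0 w2=0 w4=0 clk=0
t10.Δ1 w0=1 w3=0 w5=0 w2=0 w4=0 clk=1
t10.Δ2 w0=1 w3=1 w5=0 w2=0 w4=1 clk=1
t10.Δ3 w0=1 w3=1 w5=1 w2=0 w4=1 clk=1
t11.Δ0 w0=1 w3=1 w5=1 w2=0 w4=1 clk=1
t11.Δ1 w0=1 w3=1 w5=1 w2=0 w4=1 clk=0
t12.Δ0 w0=1 w3=1 w5=1 w2=0 w4=1 clk=0
t12.Δ1 w0=1 w3=1 w5=1 w2=0 w4=1 clk=1
t12.Δ2 w0=1 w3=0 w5=1 w2=0 w4=0 clk=1
t12.Δ3 w0=1 w3=0 w5=0 w2=0 w4=0 clk=1
t13.Δ0 w0=1 w3=0 w5=0 w2=0 w4=0 clk=1
t13.Δ1 w0=1 w3=0 w5=0 w2=0 w4=0 clk=0
t14.Δ0 w0=1 w3=0 w5=0 w2=0 w4=0 clk=0
t14.Δ1 w0=1 w3=0 w5=0 w2=0 w4=0 clk=1
t14.Δ2 w0=1 w3=1 w5=0 w2=0 w4=1 clk=1
t14.Δ3 w0=1 w3=1 w5=1 w2=0 w4=1 clk=1
t15.Δ0 w0=1 w3=1 w5=1 w2=0 w4=1 clk=1
t15.Δ1 w0=1 w3=1 w5=1 w2=0 w4=1 clk=0
t16.Δ0 w0=1 w3=1 w5=1 w2=0 w4=1 clk=0
t16.Δ1 w0=1 w3=1 w5=1 w2=0 w4=1 clk=1
t16.Δ2 w0=1 w3=0 w5=1 w2=0 w4=0 clk=1
t16.Δ3 w0=1 w3=0 w5=0 w2=0 w4=0 clk=1
t17.Δ0 w0=1 w3=0 w5=0 w2=0 w4=0 clk=1
t17.Δ1 w0=1 w3=0 w5=0 w2=0 w4=0 clk=0

0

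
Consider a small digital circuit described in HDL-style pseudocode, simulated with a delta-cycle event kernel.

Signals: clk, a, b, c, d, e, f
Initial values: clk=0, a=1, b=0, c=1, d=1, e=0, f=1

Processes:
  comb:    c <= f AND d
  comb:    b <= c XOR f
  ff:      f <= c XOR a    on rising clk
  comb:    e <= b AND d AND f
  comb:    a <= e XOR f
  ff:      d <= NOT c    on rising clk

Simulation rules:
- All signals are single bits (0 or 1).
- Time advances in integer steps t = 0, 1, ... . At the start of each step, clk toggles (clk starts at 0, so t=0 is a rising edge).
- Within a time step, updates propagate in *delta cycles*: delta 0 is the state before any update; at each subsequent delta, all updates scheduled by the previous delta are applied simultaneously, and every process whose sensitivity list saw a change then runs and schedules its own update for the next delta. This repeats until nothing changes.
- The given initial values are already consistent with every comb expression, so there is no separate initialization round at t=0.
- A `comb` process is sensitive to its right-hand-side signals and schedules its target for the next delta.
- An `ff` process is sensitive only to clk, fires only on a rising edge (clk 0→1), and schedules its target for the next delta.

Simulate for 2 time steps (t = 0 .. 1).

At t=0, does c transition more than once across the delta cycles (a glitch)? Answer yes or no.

no

t=0 Δ0: e=0 f=1 d=1 c=1 a=1 clk=0 b=0
  Δ1: clk:0→1
  Δ2: f:1→0, d:1→0
  Δ3: c:1→0, a:1→0, b:0→1
  Δ4: b:1→0
  (4Δ to stable)
t=1 Δ0: e=0 f=0 d=0 c=0 a=0 clk=1 b=0
  Δ1: clk:1→0
  (1Δ to stable)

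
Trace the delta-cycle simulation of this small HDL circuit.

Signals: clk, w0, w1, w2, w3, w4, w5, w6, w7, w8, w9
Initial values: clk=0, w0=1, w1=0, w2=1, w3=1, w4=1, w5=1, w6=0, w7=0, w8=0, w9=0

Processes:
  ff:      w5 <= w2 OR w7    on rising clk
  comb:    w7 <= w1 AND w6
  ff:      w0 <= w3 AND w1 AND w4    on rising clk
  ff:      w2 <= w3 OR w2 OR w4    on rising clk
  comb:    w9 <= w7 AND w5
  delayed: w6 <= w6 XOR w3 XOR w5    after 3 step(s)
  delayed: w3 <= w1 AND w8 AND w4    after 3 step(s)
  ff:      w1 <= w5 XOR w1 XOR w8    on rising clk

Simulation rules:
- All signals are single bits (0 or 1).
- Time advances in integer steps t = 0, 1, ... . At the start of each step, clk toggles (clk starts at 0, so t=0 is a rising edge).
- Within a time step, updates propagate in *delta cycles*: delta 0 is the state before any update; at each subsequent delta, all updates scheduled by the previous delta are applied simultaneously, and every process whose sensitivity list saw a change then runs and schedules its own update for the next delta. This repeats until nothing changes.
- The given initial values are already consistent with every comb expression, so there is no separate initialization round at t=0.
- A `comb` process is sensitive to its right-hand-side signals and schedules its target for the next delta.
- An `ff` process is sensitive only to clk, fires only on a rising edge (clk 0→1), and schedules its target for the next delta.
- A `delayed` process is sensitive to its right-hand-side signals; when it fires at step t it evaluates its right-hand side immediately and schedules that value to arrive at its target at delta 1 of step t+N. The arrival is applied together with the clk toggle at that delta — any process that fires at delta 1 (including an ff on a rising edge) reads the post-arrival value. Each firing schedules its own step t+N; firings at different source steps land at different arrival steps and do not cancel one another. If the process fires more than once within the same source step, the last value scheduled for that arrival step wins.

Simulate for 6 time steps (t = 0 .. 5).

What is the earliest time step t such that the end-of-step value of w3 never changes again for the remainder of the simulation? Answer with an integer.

t0.Δ0 clk=0 w1=0 w8=0 w3=1 w5=1 w7=0 w6=0 w0=1 w4=1 w2=1 w9=0
t0.Δ1 clk=1 w1=0 w8=0 w3=1 w5=1 w7=0 w6=0 w0=1 w4=1 w2=1 w9=0
t0.Δ2 clk=1 w1=1 w8=0 w3=1 w5=1 w7=0 w6=0 w0=0 w4=1 w2=1 w9=0
t1.Δ0 clk=1 w1=1 w8=0 w3=1 w5=1 w7=0 w6=0 w0=0 w4=1 w2=1 w9=0
t1.Δ1 clk=0 w1=1 w8=0 w3=1 w5=1 w7=0 w6=0 w0=0 w4=1 w2=1 w9=0
t2.Δ0 clk=0 w1=1 w8=0 w3=1 w5=1 w7=0 w6=0 w0=0 w4=1 w2=1 w9=0
t2.Δ1 clk=1 w1=1 w8=0 w3=1 w5=1 w7=0 w6=0 w0=0 w4=1 w2=1 w9=0
t2.Δ2 clk=1 w1=0 w8=0 w3=1 w5=1 w7=0 w6=0 w0=1 w4=1 w2=1 w9=0
t3.Δ0 clk=1 w1=0 w8=0 w3=1 w5=1 w7=0 w6=0 w0=1 w4=1 w2=1 w9=0
t3.Δ1 clk=0 w1=0 w8=0 w3=0 w5=1 w7=0 w6=0 w0=1 w4=1 w2=1 w9=0
t4.Δ0 clk=0 w1=0 w8=0 w3=0 w5=1 w7=0 w6=0 w0=1 w4=1 w2=1 w9=0
t4.Δ1 clk=1 w1=0 w8=0 w3=0 w5=1 w7=0 w6=0 w0=1 w4=1 w2=1 w9=0
t4.Δ2 clk=1 w1=1 w8=0 w3=0 w5=1 w7=0 w6=0 w0=0 w4=1 w2=1 w9=0
t5.Δ0 clk=1 w1=1 w8=0 w3=0 w5=1 w7=0 w6=0 w0=0 w4=1 w2=1 w9=0
t5.Δ1 clk=0 w1=1 w8=0 w3=0 w5=1 w7=0 w6=0 w0=0 w4=1 w2=1 w9=0

3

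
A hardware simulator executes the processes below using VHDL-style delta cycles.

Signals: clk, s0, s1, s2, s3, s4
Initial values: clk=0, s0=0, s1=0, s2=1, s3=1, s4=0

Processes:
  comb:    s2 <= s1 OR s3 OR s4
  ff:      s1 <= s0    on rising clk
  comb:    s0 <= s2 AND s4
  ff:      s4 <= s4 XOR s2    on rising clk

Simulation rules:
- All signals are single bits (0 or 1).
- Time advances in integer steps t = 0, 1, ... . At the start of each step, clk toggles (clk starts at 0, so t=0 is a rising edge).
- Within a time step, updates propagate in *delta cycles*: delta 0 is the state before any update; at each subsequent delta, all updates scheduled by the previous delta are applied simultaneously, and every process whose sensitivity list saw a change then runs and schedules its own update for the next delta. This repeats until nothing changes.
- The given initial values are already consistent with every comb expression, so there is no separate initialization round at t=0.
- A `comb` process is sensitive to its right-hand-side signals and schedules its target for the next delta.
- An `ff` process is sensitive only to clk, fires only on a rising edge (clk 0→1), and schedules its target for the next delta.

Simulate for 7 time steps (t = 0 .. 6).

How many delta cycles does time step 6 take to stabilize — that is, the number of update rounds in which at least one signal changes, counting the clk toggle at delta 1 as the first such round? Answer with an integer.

3

t0.Δ0 s4=0 s3=1 s1=0 clk=0 s2=1 s0=0
t0.Δ1 s4=0 s3=1 s1=0 clk=1 s2=1 s0=0
t0.Δ2 s4=1 s3=1 s1=0 clk=1 s2=1 s0=0
t0.Δ3 s4=1 s3=1 s1=0 clk=1 s2=1 s0=1
t1.Δ0 s4=1 s3=1 s1=0 clk=1 s2=1 s0=1
t1.Δ1 s4=1 s3=1 s1=0 clk=0 s2=1 s0=1
t2.Δ0 s4=1 s3=1 s1=0 clk=0 s2=1 s0=1
t2.Δ1 s4=1 s3=1 s1=0 clk=1 s2=1 s0=1
t2.Δ2 s4=0 s3=1 s1=1 clk=1 s2=1 s0=1
t2.Δ3 s4=0 s3=1 s1=1 clk=1 s2=1 s0=0
t3.Δ0 s4=0 s3=1 s1=1 clk=1 s2=1 s0=0
t3.Δ1 s4=0 s3=1 s1=1 clk=0 s2=1 s0=0
t4.Δ0 s4=0 s3=1 s1=1 clk=0 s2=1 s0=0
t4.Δ1 s4=0 s3=1 s1=1 clk=1 s2=1 s0=0
t4.Δ2 s4=1 s3=1 s1=0 clk=1 s2=1 s0=0
t4.Δ3 s4=1 s3=1 s1=0 clk=1 s2=1 s0=1
t5.Δ0 s4=1 s3=1 s1=0 clk=1 s2=1 s0=1
t5.Δ1 s4=1 s3=1 s1=0 clk=0 s2=1 s0=1
t6.Δ0 s4=1 s3=1 s1=0 clk=0 s2=1 s0=1
t6.Δ1 s4=1 s3=1 s1=0 clk=1 s2=1 s0=1
t6.Δ2 s4=0 s3=1 s1=1 clk=1 s2=1 s0=1
t6.Δ3 s4=0 s3=1 s1=1 clk=1 s2=1 s0=0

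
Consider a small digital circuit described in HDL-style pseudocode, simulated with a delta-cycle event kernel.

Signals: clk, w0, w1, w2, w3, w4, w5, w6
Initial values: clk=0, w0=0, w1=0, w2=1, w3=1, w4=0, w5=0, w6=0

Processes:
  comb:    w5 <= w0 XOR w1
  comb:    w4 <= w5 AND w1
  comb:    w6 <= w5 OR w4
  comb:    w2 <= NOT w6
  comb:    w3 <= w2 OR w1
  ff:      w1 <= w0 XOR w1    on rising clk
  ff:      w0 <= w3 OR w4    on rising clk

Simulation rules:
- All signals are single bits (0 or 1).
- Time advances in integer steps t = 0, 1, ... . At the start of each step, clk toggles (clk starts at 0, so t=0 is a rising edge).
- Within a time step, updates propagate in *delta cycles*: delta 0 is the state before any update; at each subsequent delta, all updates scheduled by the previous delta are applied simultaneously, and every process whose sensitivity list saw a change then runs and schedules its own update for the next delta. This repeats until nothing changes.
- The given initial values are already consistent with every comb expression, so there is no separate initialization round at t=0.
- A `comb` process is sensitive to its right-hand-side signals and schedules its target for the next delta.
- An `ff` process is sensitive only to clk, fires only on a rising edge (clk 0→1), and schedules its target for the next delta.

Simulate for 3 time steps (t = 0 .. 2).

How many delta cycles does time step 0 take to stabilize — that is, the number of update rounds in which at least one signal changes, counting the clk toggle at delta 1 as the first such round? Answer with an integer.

[bits: w2,w6,w1,w0,w4,w3,clk,w5]
t=0: Δ0=10000100 Δ1=10000110 Δ2=10010110 Δ3=10010111 Δ4=11010111 Δ5=01010111 Δ6=01010011 | 6Δ
t=1: Δ0=01010011 Δ1=01010001 | 1Δ
t=2: Δ0=01010001 Δ1=01010011 Δ2=01100011 Δ3=01101111 | 3Δ

6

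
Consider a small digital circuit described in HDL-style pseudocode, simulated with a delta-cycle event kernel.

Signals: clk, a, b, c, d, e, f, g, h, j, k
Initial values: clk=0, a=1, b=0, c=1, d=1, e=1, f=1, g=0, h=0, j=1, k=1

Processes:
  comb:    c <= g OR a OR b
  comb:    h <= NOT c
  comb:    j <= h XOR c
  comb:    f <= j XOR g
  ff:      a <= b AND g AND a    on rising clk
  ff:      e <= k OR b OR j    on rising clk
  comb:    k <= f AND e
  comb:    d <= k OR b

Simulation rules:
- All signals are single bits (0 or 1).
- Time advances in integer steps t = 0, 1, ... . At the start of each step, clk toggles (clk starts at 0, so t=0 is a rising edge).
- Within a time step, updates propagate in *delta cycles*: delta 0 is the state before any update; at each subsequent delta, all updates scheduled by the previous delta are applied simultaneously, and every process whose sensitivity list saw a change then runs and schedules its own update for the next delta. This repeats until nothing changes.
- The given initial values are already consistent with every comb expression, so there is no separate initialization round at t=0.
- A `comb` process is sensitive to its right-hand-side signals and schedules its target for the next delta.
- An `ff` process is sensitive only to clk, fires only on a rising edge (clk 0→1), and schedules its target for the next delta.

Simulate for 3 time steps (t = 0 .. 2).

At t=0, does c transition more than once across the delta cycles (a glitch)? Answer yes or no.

t=0 Δ0: d=1 c=1 b=0 g=0 a=1 clk=0 h=0 f=1 j=1 k=1 e=1
  Δ1: clk:0→1
  Δ2: a:1→0
  Δ3: c:1→0
  Δ4: h:0→1, j:1→0
  Δ5: f:1→0, j:0→1
  Δ6: f:0→1, k:1→0
  Δ7: d:1→0, k:0→1
  Δ8: d:0→1
  (8Δ to stable)
t=1 Δ0: d=1 c=0 b=0 g=0 a=0 clk=1 h=1 f=1 j=1 k=1 e=1
  Δ1: clk:1→0
  (1Δ to stable)
t=2 Δ0: d=1 c=0 b=0 g=0 a=0 clk=0 h=1 f=1 j=1 k=1 e=1
  Δ1: clk:0→1
  (1Δ to stable)

no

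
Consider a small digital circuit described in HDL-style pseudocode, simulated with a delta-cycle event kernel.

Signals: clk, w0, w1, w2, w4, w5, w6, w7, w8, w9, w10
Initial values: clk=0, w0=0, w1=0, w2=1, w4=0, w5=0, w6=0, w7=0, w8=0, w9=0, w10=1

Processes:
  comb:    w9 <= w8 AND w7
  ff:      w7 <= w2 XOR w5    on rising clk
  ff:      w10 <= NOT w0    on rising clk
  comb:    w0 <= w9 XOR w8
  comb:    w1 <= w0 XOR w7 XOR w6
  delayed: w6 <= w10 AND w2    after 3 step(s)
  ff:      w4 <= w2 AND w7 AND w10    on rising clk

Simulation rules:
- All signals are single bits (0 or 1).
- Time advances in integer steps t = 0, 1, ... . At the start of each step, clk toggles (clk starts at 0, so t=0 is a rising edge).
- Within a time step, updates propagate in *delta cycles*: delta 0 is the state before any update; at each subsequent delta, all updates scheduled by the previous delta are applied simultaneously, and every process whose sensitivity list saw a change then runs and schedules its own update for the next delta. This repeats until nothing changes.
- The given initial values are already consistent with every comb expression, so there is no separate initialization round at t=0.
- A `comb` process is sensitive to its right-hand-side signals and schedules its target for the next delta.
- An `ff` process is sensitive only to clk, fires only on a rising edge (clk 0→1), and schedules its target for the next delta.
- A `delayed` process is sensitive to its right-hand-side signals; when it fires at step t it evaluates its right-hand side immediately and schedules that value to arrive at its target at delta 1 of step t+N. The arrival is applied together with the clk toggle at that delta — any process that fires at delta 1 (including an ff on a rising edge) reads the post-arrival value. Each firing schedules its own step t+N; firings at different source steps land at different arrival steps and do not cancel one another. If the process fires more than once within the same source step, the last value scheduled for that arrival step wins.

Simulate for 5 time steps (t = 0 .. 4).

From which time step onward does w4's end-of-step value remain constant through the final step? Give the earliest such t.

t0.Δ0 w9=0 w1=0 w8=0 w2=1 w6=0 clk=0 w7=0 w5=0 w4=0 w0=0 w10=1
t0.Δ1 w9=0 w1=0 w8=0 w2=1 w6=0 clk=1 w7=0 w5=0 w4=0 w0=0 w10=1
t0.Δ2 w9=0 w1=0 w8=0 w2=1 w6=0 clk=1 w7=1 w5=0 w4=0 w0=0 w10=1
t0.Δ3 w9=0 w1=1 w8=0 w2=1 w6=0 clk=1 w7=1 w5=0 w4=0 w0=0 w10=1
t1.Δ0 w9=0 w1=1 w8=0 w2=1 w6=0 clk=1 w7=1 w5=0 w4=0 w0=0 w10=1
t1.Δ1 w9=0 w1=1 w8=0 w2=1 w6=0 clk=0 w7=1 w5=0 w4=0 w0=0 w10=1
t2.Δ0 w9=0 w1=1 w8=0 w2=1 w6=0 clk=0 w7=1 w5=0 w4=0 w0=0 w10=1
t2.Δ1 w9=0 w1=1 w8=0 w2=1 w6=0 clk=1 w7=1 w5=0 w4=0 w0=0 w10=1
t2.Δ2 w9=0 w1=1 w8=0 w2=1 w6=0 clk=1 w7=1 w5=0 w4=1 w0=0 w10=1
t3.Δ0 w9=0 w1=1 w8=0 w2=1 w6=0 clk=1 w7=1 w5=0 w4=1 w0=0 w10=1
t3.Δ1 w9=0 w1=1 w8=0 w2=1 w6=0 clk=0 w7=1 w5=0 w4=1 w0=0 w10=1
t4.Δ0 w9=0 w1=1 w8=0 w2=1 w6=0 clk=0 w7=1 w5=0 w4=1 w0=0 w10=1
t4.Δ1 w9=0 w1=1 w8=0 w2=1 w6=0 clk=1 w7=1 w5=0 w4=1 w0=0 w10=1

2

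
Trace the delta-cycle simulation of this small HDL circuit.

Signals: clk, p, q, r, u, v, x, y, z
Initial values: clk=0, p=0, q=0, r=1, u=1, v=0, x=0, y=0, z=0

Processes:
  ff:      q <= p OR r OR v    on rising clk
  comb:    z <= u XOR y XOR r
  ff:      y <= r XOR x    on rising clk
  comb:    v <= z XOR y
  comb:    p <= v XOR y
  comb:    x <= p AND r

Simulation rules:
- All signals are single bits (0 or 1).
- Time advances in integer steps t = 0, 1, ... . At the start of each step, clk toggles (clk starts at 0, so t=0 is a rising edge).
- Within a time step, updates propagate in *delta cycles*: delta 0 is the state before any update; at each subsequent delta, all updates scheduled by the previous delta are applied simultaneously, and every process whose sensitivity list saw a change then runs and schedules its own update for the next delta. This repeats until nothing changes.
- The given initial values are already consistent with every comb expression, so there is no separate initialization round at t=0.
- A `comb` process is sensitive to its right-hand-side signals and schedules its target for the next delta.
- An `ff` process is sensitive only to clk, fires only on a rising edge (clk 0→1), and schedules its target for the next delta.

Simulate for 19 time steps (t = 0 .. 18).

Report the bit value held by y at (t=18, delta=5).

0

t=0 Δ0: clk=0 z=0 u=1 p=0 r=1 x=0 y=0 v=0 q=0
  Δ1: clk:0→1
  Δ2: y:0→1, q:0→1
  Δ3: z:0→1, p:0→1, v:0→1
  Δ4: p:1→0, x:0→1, v:1→0
  Δ5: p:0→1, x:1→0
  Δ6: x:0→1
  (6Δ to stable)
t=1 Δ0: clk=1 z=1 u=1 p=1 r=1 x=1 y=1 v=0 q=1
  Δ1: clk:1→0
  (1Δ to stable)
t=2 Δ0: clk=0 z=1 u=1 p=1 r=1 x=1 y=1 v=0 q=1
  Δ1: clk:0→1
  Δ2: y:1→0
  Δ3: z:1→0, p:1→0, v:0→1
  Δ4: p:0→1, x:1→0, v:1→0
  Δ5: p:1→0, x:0→1
  Δ6: x:1→0
  (6Δ to stable)
t=3 Δ0: clk=1 z=0 u=1 p=0 r=1 x=0 y=0 v=0 q=1
  Δ1: clk:1→0
  (1Δ to stable)
t=4 Δ0: clk=0 z=0 u=1 p=0 r=1 x=0 y=0 v=0 q=1
  Δ1: clk:0→1
  Δ2: y:0→1
  Δ3: z:0→1, p:0→1, v:0→1
  Δ4: p:1→0, x:0→1, v:1→0
  Δ5: p:0→1, x:1→0
  Δ6: x:0→1
  (6Δ to stable)
t=5 Δ0: clk=1 z=1 u=1 p=1 r=1 x=1 y=1 v=0 q=1
  Δ1: clk:1→0
  (1Δ to stable)
t=6 Δ0: clk=0 z=1 u=1 p=1 r=1 x=1 y=1 v=0 q=1
  Δ1: clk:0→1
  Δ2: y:1→0
  Δ3: z:1→0, p:1→0, v:0→1
  Δ4: p:0→1, x:1→0, v:1→0
  Δ5: p:1→0, x:0→1
  Δ6: x:1→0
  (6Δ to stable)
t=7 Δ0: clk=1 z=0 u=1 p=0 r=1 x=0 y=0 v=0 q=1
  Δ1: clk:1→0
  (1Δ to stable)
t=8 Δ0: clk=0 z=0 u=1 p=0 r=1 x=0 y=0 v=0 q=1
  Δ1: clk:0→1
  Δ2: y:0→1
  Δ3: z:0→1, p:0→1, v:0→1
  Δ4: p:1→0, x:0→1, v:1→0
  Δ5: p:0→1, x:1→0
  Δ6: x:0→1
  (6Δ to stable)
t=9 Δ0: clk=1 z=1 u=1 p=1 r=1 x=1 y=1 v=0 q=1
  Δ1: clk:1→0
  (1Δ to stable)
t=10 Δ0: clk=0 z=1 u=1 p=1 r=1 x=1 y=1 v=0 q=1
  Δ1: clk:0→1
  Δ2: y:1→0
  Δ3: z:1→0, p:1→0, v:0→1
  Δ4: p:0→1, x:1→0, v:1→0
  Δ5: p:1→0, x:0→1
  Δ6: x:1→0
  (6Δ to stable)
t=11 Δ0: clk=1 z=0 u=1 p=0 r=1 x=0 y=0 v=0 q=1
  Δ1: clk:1→0
  (1Δ to stable)
t=12 Δ0: clk=0 z=0 u=1 p=0 r=1 x=0 y=0 v=0 q=1
  Δ1: clk:0→1
  Δ2: y:0→1
  Δ3: z:0→1, p:0→1, v:0→1
  Δ4: p:1→0, x:0→1, v:1→0
  Δ5: p:0→1, x:1→0
  Δ6: x:0→1
  (6Δ to stable)
t=13 Δ0: clk=1 z=1 u=1 p=1 r=1 x=1 y=1 v=0 q=1
  Δ1: clk:1→0
  (1Δ to stable)
t=14 Δ0: clk=0 z=1 u=1 p=1 r=1 x=1 y=1 v=0 q=1
  Δ1: clk:0→1
  Δ2: y:1→0
  Δ3: z:1→0, p:1→0, v:0→1
  Δ4: p:0→1, x:1→0, v:1→0
  Δ5: p:1→0, x:0→1
  Δ6: x:1→0
  (6Δ to stable)
t=15 Δ0: clk=1 z=0 u=1 p=0 r=1 x=0 y=0 v=0 q=1
  Δ1: clk:1→0
  (1Δ to stable)
t=16 Δ0: clk=0 z=0 u=1 p=0 r=1 x=0 y=0 v=0 q=1
  Δ1: clk:0→1
  Δ2: y:0→1
  Δ3: z:0→1, p:0→1, v:0→1
  Δ4: p:1→0, x:0→1, v:1→0
  Δ5: p:0→1, x:1→0
  Δ6: x:0→1
  (6Δ to stable)
t=17 Δ0: clk=1 z=1 u=1 p=1 r=1 x=1 y=1 v=0 q=1
  Δ1: clk:1→0
  (1Δ to stable)
t=18 Δ0: clk=0 z=1 u=1 p=1 r=1 x=1 y=1 v=0 q=1
  Δ1: clk:0→1
  Δ2: y:1→0
  Δ3: z:1→0, p:1→0, v:0→1
  Δ4: p:0→1, x:1→0, v:1→0
  Δ5: p:1→0, x:0→1
  Δ6: x:1→0
  (6Δ to stable)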